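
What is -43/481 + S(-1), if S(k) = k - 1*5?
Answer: -2929/481 ≈ -6.0894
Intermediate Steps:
S(k) = -5 + k (S(k) = k - 5 = -5 + k)
-43/481 + S(-1) = -43/481 + (-5 - 1) = -43*1/481 - 6 = -43/481 - 6 = -2929/481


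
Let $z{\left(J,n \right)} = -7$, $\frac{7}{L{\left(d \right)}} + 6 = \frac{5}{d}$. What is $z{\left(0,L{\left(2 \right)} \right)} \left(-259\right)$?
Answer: $1813$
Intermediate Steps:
$L{\left(d \right)} = \frac{7}{-6 + \frac{5}{d}}$
$z{\left(0,L{\left(2 \right)} \right)} \left(-259\right) = \left(-7\right) \left(-259\right) = 1813$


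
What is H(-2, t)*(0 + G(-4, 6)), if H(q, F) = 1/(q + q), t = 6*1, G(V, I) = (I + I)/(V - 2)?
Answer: ½ ≈ 0.50000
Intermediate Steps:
G(V, I) = 2*I/(-2 + V) (G(V, I) = (2*I)/(-2 + V) = 2*I/(-2 + V))
t = 6
H(q, F) = 1/(2*q)
H(-2, t)*(0 + G(-4, 6)) = ((½)/(-2))*(0 + 2*6/(-2 - 4)) = ((½)*(-½))*(0 + 2*6/(-6)) = -(0 + 2*6*(-⅙))/4 = -(0 - 2)/4 = -¼*(-2) = ½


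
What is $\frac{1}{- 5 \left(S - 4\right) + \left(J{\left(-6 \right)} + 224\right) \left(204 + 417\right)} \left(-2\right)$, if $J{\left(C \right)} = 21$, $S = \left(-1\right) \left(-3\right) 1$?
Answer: $- \frac{1}{76075} \approx -1.3145 \cdot 10^{-5}$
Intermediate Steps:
$S = 3$ ($S = 3 \cdot 1 = 3$)
$\frac{1}{- 5 \left(S - 4\right) + \left(J{\left(-6 \right)} + 224\right) \left(204 + 417\right)} \left(-2\right) = \frac{1}{- 5 \left(3 - 4\right) + \left(21 + 224\right) \left(204 + 417\right)} \left(-2\right) = \frac{1}{\left(-5\right) \left(-1\right) + 245 \cdot 621} \left(-2\right) = \frac{1}{5 + 152145} \left(-2\right) = \frac{1}{152150} \left(-2\right) = - \frac{1}{76075}$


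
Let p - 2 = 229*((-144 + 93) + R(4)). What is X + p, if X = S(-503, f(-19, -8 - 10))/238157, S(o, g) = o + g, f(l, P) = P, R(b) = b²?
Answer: -1908352562/238157 ≈ -8013.0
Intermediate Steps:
S(o, g) = g + o
X = -521/238157 (X = ((-8 - 10) - 503)/238157 = (-18 - 503)*(1/238157) = -521*1/238157 = -521/238157 ≈ -0.0021876)
p = -8013 (p = 2 + 229*((-144 + 93) + 4²) = 2 + 229*(-51 + 16) = 2 + 229*(-35) = 2 - 8015 = -8013)
X + p = -521/238157 - 8013 = -1908352562/238157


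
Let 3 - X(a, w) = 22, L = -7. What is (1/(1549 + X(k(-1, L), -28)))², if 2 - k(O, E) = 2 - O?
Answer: 1/2340900 ≈ 4.2719e-7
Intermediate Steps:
k(O, E) = O (k(O, E) = 2 - (2 - O) = 2 + (-2 + O) = O)
X(a, w) = -19 (X(a, w) = 3 - 1*22 = 3 - 22 = -19)
(1/(1549 + X(k(-1, L), -28)))² = (1/(1549 - 19))² = (1/1530)² = 1/2340900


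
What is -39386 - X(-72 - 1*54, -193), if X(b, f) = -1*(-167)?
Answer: -39553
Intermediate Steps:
X(b, f) = 167
-39386 - X(-72 - 1*54, -193) = -39386 - 1*167 = -39386 - 167 = -39553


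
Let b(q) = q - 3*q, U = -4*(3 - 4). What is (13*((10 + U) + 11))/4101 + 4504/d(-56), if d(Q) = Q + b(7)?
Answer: -9224077/143535 ≈ -64.264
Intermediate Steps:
U = 4 (U = -4*(-1) = 4)
b(q) = -2*q
d(Q) = -14 + Q (d(Q) = Q - 2*7 = Q - 14 = -14 + Q)
(13*((10 + U) + 11))/4101 + 4504/d(-56) = (13*((10 + 4) + 11))/4101 + 4504/(-14 - 56) = (13*(14 + 11))*(1/4101) + 4504/(-70) = (13*25)*(1/4101) + 4504*(-1/70) = 325*(1/4101) - 2252/35 = 325/4101 - 2252/35 = -9224077/143535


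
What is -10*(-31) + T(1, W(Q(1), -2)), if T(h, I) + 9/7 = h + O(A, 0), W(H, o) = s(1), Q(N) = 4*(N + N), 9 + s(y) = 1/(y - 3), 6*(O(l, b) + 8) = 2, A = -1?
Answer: 6343/21 ≈ 302.05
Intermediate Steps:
O(l, b) = -23/3 (O(l, b) = -8 + (1/6)*2 = -8 + 1/3 = -23/3)
s(y) = -9 + 1/(-3 + y) (s(y) = -9 + 1/(y - 3) = -9 + 1/(-3 + y))
Q(N) = 8*N (Q(N) = 4*(2*N) = 8*N)
W(H, o) = -19/2 (W(H, o) = (28 - 9*1)/(-3 + 1) = (28 - 9)/(-2) = -1/2*19 = -19/2)
T(h, I) = -188/21 + h (T(h, I) = -9/7 + (h - 23/3) = -9/7 + (-23/3 + h) = -188/21 + h)
-10*(-31) + T(1, W(Q(1), -2)) = -10*(-31) + (-188/21 + 1) = 310 - 167/21 = 6343/21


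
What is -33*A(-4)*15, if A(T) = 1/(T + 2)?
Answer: 495/2 ≈ 247.50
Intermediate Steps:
A(T) = 1/(2 + T)
-33*A(-4)*15 = -33/(2 - 4)*15 = -33/(-2)*15 = -33*(-½)*15 = (33/2)*15 = 495/2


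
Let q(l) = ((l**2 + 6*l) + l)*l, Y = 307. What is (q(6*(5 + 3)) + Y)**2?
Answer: 16135858729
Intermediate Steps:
q(l) = l*(l**2 + 7*l) (q(l) = (l**2 + 7*l)*l = l*(l**2 + 7*l))
(q(6*(5 + 3)) + Y)**2 = ((6*(5 + 3))**2*(7 + 6*(5 + 3)) + 307)**2 = ((6*8)**2*(7 + 6*8) + 307)**2 = (48**2*(7 + 48) + 307)**2 = (2304*55 + 307)**2 = (126720 + 307)**2 = 127027**2 = 16135858729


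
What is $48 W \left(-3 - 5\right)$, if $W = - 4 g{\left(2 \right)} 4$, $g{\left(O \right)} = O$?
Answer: $12288$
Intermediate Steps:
$W = -32$ ($W = \left(-4\right) 2 \cdot 4 = \left(-8\right) 4 = -32$)
$48 W \left(-3 - 5\right) = 48 \left(-32\right) \left(-3 - 5\right) = - 1536 \left(-3 - 5\right) = \left(-1536\right) \left(-8\right) = 12288$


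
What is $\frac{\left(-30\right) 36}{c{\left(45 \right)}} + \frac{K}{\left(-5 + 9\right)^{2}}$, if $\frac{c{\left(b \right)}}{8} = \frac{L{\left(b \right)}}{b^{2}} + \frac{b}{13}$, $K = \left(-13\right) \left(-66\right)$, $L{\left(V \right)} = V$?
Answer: $\frac{121251}{8152} \approx 14.874$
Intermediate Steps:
$K = 858$
$c{\left(b \right)} = \frac{8}{b} + \frac{8 b}{13}$ ($c{\left(b \right)} = 8 \left(\frac{b}{b^{2}} + \frac{b}{13}\right) = 8 \left(\frac{b}{b^{2}} + b \frac{1}{13}\right) = 8 \left(\frac{1}{b} + \frac{b}{13}\right) = \frac{8}{b} + \frac{8 b}{13}$)
$\frac{\left(-30\right) 36}{c{\left(45 \right)}} + \frac{K}{\left(-5 + 9\right)^{2}} = \frac{\left(-30\right) 36}{\frac{8}{45} + \frac{8}{13} \cdot 45} + \frac{858}{\left(-5 + 9\right)^{2}} = - \frac{1080}{8 \cdot \frac{1}{45} + \frac{360}{13}} + \frac{858}{4^{2}} = - \frac{1080}{\frac{8}{45} + \frac{360}{13}} + \frac{858}{16} = - \frac{1080}{\frac{16304}{585}} + 858 \cdot \frac{1}{16} = \left(-1080\right) \frac{585}{16304} + \frac{429}{8} = - \frac{78975}{2038} + \frac{429}{8} = \frac{121251}{8152}$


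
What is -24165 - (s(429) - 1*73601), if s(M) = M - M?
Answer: 49436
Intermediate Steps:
s(M) = 0
-24165 - (s(429) - 1*73601) = -24165 - (0 - 1*73601) = -24165 - (0 - 73601) = -24165 - 1*(-73601) = -24165 + 73601 = 49436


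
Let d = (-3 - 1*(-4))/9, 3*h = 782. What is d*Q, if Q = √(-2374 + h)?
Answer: 2*I*√4755/27 ≈ 5.1079*I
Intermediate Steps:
h = 782/3 (h = (⅓)*782 = 782/3 ≈ 260.67)
d = ⅑ (d = (-3 + 4)*(⅑) = 1*(⅑) = ⅑ ≈ 0.11111)
Q = 2*I*√4755/3 (Q = √(-2374 + 782/3) = √(-6340/3) = 2*I*√4755/3 ≈ 45.971*I)
d*Q = (2*I*√4755/3)/9 = 2*I*√4755/27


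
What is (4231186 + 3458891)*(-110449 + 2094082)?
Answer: 15254290509741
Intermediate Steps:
(4231186 + 3458891)*(-110449 + 2094082) = 7690077*1983633 = 15254290509741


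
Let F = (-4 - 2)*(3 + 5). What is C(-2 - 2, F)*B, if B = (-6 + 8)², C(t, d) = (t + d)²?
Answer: 10816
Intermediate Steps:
F = -48 (F = -6*8 = -48)
C(t, d) = (d + t)²
B = 4 (B = 2² = 4)
C(-2 - 2, F)*B = (-48 + (-2 - 2))²*4 = (-48 - 4)²*4 = (-52)²*4 = 2704*4 = 10816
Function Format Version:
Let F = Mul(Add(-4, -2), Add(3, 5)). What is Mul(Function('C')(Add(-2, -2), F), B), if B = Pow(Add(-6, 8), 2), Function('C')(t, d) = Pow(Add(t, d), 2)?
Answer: 10816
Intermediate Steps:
F = -48 (F = Mul(-6, 8) = -48)
Function('C')(t, d) = Pow(Add(d, t), 2)
B = 4 (B = Pow(2, 2) = 4)
Mul(Function('C')(Add(-2, -2), F), B) = Mul(Pow(Add(-48, Add(-2, -2)), 2), 4) = Mul(Pow(Add(-48, -4), 2), 4) = Mul(Pow(-52, 2), 4) = Mul(2704, 4) = 10816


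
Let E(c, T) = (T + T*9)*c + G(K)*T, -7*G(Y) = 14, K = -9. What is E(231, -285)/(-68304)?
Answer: 54815/5692 ≈ 9.6302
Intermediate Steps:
G(Y) = -2 (G(Y) = -⅐*14 = -2)
E(c, T) = -2*T + 10*T*c (E(c, T) = (T + T*9)*c - 2*T = (T + 9*T)*c - 2*T = (10*T)*c - 2*T = 10*T*c - 2*T = -2*T + 10*T*c)
E(231, -285)/(-68304) = (2*(-285)*(-1 + 5*231))/(-68304) = (2*(-285)*(-1 + 1155))*(-1/68304) = (2*(-285)*1154)*(-1/68304) = -657780*(-1/68304) = 54815/5692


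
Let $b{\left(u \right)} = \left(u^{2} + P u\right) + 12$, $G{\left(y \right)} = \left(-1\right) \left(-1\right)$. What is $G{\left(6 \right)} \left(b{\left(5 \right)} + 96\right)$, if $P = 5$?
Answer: $158$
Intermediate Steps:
$G{\left(y \right)} = 1$
$b{\left(u \right)} = 12 + u^{2} + 5 u$ ($b{\left(u \right)} = \left(u^{2} + 5 u\right) + 12 = 12 + u^{2} + 5 u$)
$G{\left(6 \right)} \left(b{\left(5 \right)} + 96\right) = 1 \left(\left(12 + 5^{2} + 5 \cdot 5\right) + 96\right) = 1 \left(\left(12 + 25 + 25\right) + 96\right) = 1 \left(62 + 96\right) = 1 \cdot 158 = 158$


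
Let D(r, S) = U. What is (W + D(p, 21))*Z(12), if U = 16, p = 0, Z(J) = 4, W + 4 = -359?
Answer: -1388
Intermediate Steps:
W = -363 (W = -4 - 359 = -363)
D(r, S) = 16
(W + D(p, 21))*Z(12) = (-363 + 16)*4 = -347*4 = -1388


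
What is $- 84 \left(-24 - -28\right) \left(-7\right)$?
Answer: $2352$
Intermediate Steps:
$- 84 \left(-24 - -28\right) \left(-7\right) = - 84 \left(-24 + 28\right) \left(-7\right) = \left(-84\right) 4 \left(-7\right) = \left(-336\right) \left(-7\right) = 2352$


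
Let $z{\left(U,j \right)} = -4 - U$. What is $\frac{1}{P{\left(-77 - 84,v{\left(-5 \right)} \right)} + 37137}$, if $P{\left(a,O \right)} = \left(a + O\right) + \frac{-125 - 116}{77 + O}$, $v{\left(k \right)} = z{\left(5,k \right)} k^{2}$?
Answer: $\frac{148}{5439389} \approx 2.7209 \cdot 10^{-5}$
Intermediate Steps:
$v{\left(k \right)} = - 9 k^{2}$ ($v{\left(k \right)} = \left(-4 - 5\right) k^{2} = - 9 k^{2}$)
$P{\left(a,O \right)} = O + a - \frac{241}{77 + O}$ ($P{\left(a,O \right)} = \left(O + a\right) - \frac{241}{77 + O} = O + a - \frac{241}{77 + O}$)
$\frac{1}{P{\left(-77 - 84,v{\left(-5 \right)} \right)} + 37137} = \frac{1}{\frac{-241 + \left(- 9 \left(-5\right)^{2}\right)^{2} + 77 \left(- 9 \left(-5\right)^{2}\right) + 77 \left(-77 - 84\right) + - 9 \left(-5\right)^{2} \left(-77 - 84\right)}{77 - 9 \left(-5\right)^{2}} + 37137} = \frac{1}{\frac{-241 + \left(\left(-9\right) 25\right)^{2} + 77 \left(\left(-9\right) 25\right) + 77 \left(-161\right) + \left(-9\right) 25 \left(-161\right)}{77 - 225} + 37137} = \frac{1}{\frac{-241 + \left(-225\right)^{2} + 77 \left(-225\right) - 12397 - -36225}{77 - 225} + 37137} = \frac{1}{\frac{-241 + 50625 - 17325 - 12397 + 36225}{-148} + 37137} = \frac{1}{\left(- \frac{1}{148}\right) 56887 + 37137} = \frac{1}{- \frac{56887}{148} + 37137} = \frac{1}{\frac{5439389}{148}} = \frac{148}{5439389}$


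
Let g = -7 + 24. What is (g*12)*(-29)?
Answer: -5916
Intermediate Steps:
g = 17
(g*12)*(-29) = (17*12)*(-29) = 204*(-29) = -5916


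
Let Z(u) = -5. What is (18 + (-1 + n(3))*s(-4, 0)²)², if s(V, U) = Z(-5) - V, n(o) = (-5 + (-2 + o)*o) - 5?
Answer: 100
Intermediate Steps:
n(o) = -10 + o*(-2 + o) (n(o) = (-5 + o*(-2 + o)) - 5 = -10 + o*(-2 + o))
s(V, U) = -5 - V
(18 + (-1 + n(3))*s(-4, 0)²)² = (18 + (-1 + (-10 + 3² - 2*3))*(-5 - 1*(-4))²)² = (18 + (-1 + (-10 + 9 - 6))*(-5 + 4)²)² = (18 + (-1 - 7)*(-1)²)² = (18 - 8*1)² = (18 - 8)² = 10² = 100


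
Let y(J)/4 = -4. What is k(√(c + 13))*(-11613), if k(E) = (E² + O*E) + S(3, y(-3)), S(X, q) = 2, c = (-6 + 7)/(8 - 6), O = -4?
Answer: -360003/2 + 69678*√6 ≈ -9326.0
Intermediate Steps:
y(J) = -16 (y(J) = 4*(-4) = -16)
c = ½ (c = 1/2 = 1*(½) = ½ ≈ 0.50000)
k(E) = 2 + E² - 4*E (k(E) = (E² - 4*E) + 2 = 2 + E² - 4*E)
k(√(c + 13))*(-11613) = (2 + (√(½ + 13))² - 4*√(½ + 13))*(-11613) = (2 + (√(27/2))² - 6*√6)*(-11613) = (2 + (3*√6/2)² - 6*√6)*(-11613) = (2 + 27/2 - 6*√6)*(-11613) = (31/2 - 6*√6)*(-11613) = -360003/2 + 69678*√6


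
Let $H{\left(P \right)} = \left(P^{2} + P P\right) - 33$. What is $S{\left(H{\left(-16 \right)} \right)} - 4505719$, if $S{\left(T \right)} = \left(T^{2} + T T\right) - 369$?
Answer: $-4047206$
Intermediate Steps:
$H{\left(P \right)} = -33 + 2 P^{2}$ ($H{\left(P \right)} = \left(P^{2} + P^{2}\right) - 33 = 2 P^{2} - 33 = -33 + 2 P^{2}$)
$S{\left(T \right)} = -369 + 2 T^{2}$ ($S{\left(T \right)} = \left(T^{2} + T^{2}\right) - 369 = 2 T^{2} - 369 = -369 + 2 T^{2}$)
$S{\left(H{\left(-16 \right)} \right)} - 4505719 = \left(-369 + 2 \left(-33 + 2 \left(-16\right)^{2}\right)^{2}\right) - 4505719 = \left(-369 + 2 \left(-33 + 2 \cdot 256\right)^{2}\right) - 4505719 = \left(-369 + 2 \left(-33 + 512\right)^{2}\right) - 4505719 = \left(-369 + 2 \cdot 479^{2}\right) - 4505719 = \left(-369 + 2 \cdot 229441\right) - 4505719 = \left(-369 + 458882\right) - 4505719 = 458513 - 4505719 = -4047206$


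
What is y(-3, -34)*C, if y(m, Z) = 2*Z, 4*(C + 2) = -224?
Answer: 3944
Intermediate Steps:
C = -58 (C = -2 + (¼)*(-224) = -2 - 56 = -58)
y(-3, -34)*C = (2*(-34))*(-58) = -68*(-58) = 3944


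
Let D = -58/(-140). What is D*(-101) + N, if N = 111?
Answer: 4841/70 ≈ 69.157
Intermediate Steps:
D = 29/70 (D = -58*(-1/140) = 29/70 ≈ 0.41429)
D*(-101) + N = (29/70)*(-101) + 111 = -2929/70 + 111 = 4841/70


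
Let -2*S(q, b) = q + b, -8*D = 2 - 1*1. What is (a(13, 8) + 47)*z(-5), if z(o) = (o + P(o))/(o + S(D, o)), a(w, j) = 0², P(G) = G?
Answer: 7520/39 ≈ 192.82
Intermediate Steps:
D = -⅛ (D = -(2 - 1*1)/8 = -(2 - 1)/8 = -⅛*1 = -⅛ ≈ -0.12500)
S(q, b) = -b/2 - q/2 (S(q, b) = -(q + b)/2 = -(b + q)/2 = -b/2 - q/2)
a(w, j) = 0
z(o) = 2*o/(1/16 + o/2) (z(o) = (o + o)/(o + (-o/2 - ½*(-⅛))) = (2*o)/(o + (-o/2 + 1/16)) = (2*o)/(o + (1/16 - o/2)) = (2*o)/(1/16 + o/2) = 2*o/(1/16 + o/2))
(a(13, 8) + 47)*z(-5) = (0 + 47)*(32*(-5)/(1 + 8*(-5))) = 47*(32*(-5)/(1 - 40)) = 47*(32*(-5)/(-39)) = 47*(32*(-5)*(-1/39)) = 47*(160/39) = 7520/39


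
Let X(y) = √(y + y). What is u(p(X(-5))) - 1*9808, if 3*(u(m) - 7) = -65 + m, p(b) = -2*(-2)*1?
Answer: -29464/3 ≈ -9821.3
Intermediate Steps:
X(y) = √2*√y (X(y) = √(2*y) = √2*√y)
p(b) = 4 (p(b) = 4*1 = 4)
u(m) = -44/3 + m/3 (u(m) = 7 + (-65 + m)/3 = 7 + (-65/3 + m/3) = -44/3 + m/3)
u(p(X(-5))) - 1*9808 = (-44/3 + (⅓)*4) - 1*9808 = (-44/3 + 4/3) - 9808 = -40/3 - 9808 = -29464/3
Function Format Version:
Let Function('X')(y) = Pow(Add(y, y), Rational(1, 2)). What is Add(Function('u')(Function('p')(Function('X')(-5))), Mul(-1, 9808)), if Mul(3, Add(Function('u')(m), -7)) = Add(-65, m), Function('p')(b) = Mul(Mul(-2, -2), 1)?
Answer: Rational(-29464, 3) ≈ -9821.3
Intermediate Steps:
Function('X')(y) = Mul(Pow(2, Rational(1, 2)), Pow(y, Rational(1, 2))) (Function('X')(y) = Pow(Mul(2, y), Rational(1, 2)) = Mul(Pow(2, Rational(1, 2)), Pow(y, Rational(1, 2))))
Function('p')(b) = 4 (Function('p')(b) = Mul(4, 1) = 4)
Function('u')(m) = Add(Rational(-44, 3), Mul(Rational(1, 3), m)) (Function('u')(m) = Add(7, Mul(Rational(1, 3), Add(-65, m))) = Add(7, Add(Rational(-65, 3), Mul(Rational(1, 3), m))) = Add(Rational(-44, 3), Mul(Rational(1, 3), m)))
Add(Function('u')(Function('p')(Function('X')(-5))), Mul(-1, 9808)) = Add(Add(Rational(-44, 3), Mul(Rational(1, 3), 4)), Mul(-1, 9808)) = Add(Add(Rational(-44, 3), Rational(4, 3)), -9808) = Add(Rational(-40, 3), -9808) = Rational(-29464, 3)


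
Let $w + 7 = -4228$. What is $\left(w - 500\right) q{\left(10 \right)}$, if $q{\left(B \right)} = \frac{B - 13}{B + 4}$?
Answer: $\frac{14205}{14} \approx 1014.6$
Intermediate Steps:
$w = -4235$ ($w = -7 - 4228 = -4235$)
$q{\left(B \right)} = \frac{-13 + B}{4 + B}$
$\left(w - 500\right) q{\left(10 \right)} = \left(-4235 - 500\right) \frac{-13 + 10}{4 + 10} = - 4735 \cdot \frac{1}{14} \left(-3\right) = \left(-4735\right) \left(- \frac{3}{14}\right) = \frac{14205}{14}$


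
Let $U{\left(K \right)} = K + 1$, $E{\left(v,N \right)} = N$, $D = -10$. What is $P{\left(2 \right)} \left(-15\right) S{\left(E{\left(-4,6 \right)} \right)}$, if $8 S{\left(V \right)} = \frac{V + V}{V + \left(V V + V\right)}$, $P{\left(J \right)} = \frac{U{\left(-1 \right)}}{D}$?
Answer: $0$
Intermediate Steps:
$U{\left(K \right)} = 1 + K$
$P{\left(J \right)} = 0$ ($P{\left(J \right)} = \frac{1 - 1}{-10} = 0 \left(- \frac{1}{10}\right) = 0$)
$S{\left(V \right)} = \frac{V}{4 \left(V^{2} + 2 V\right)}$ ($S{\left(V \right)} = \frac{\left(V + V\right) \frac{1}{V + \left(V V + V\right)}}{8} = \frac{2 V \frac{1}{V + \left(V^{2} + V\right)}}{8} = \frac{2 V \frac{1}{V + \left(V + V^{2}\right)}}{8} = \frac{2 V \frac{1}{V^{2} + 2 V}}{8} = \frac{V}{4 \left(V^{2} + 2 V\right)}$)
$P{\left(2 \right)} \left(-15\right) S{\left(E{\left(-4,6 \right)} \right)} = 0 \left(-15\right) \frac{1}{4 \left(2 + 6\right)} = 0 \frac{1}{4 \cdot 8} = 0 \cdot \frac{1}{4} \cdot \frac{1}{8} = 0 \cdot \frac{1}{32} = 0$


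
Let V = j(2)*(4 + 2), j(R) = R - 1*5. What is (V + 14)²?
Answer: 16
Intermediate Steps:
j(R) = -5 + R (j(R) = R - 5 = -5 + R)
V = -18 (V = (-5 + 2)*(4 + 2) = -3*6 = -18)
(V + 14)² = (-18 + 14)² = (-4)² = 16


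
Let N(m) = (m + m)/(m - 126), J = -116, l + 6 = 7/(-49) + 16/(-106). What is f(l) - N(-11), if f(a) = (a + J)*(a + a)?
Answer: 29024883988/18856817 ≈ 1539.2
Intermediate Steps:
l = -2335/371 (l = -6 + (7/(-49) + 16/(-106)) = -6 + (7*(-1/49) + 16*(-1/106)) = -6 + (-⅐ - 8/53) = -6 - 109/371 = -2335/371 ≈ -6.2938)
f(a) = 2*a*(-116 + a) (f(a) = (a - 116)*(a + a) = (-116 + a)*(2*a) = 2*a*(-116 + a))
N(m) = 2*m/(-126 + m) (N(m) = (2*m)/(-126 + m) = 2*m/(-126 + m))
f(l) - N(-11) = 2*(-2335/371)*(-116 - 2335/371) - 2*(-11)/(-126 - 11) = 2*(-2335/371)*(-45371/371) - 2*(-11)/(-137) = 211882570/137641 - 2*(-11)*(-1)/137 = 211882570/137641 - 1*22/137 = 211882570/137641 - 22/137 = 29024883988/18856817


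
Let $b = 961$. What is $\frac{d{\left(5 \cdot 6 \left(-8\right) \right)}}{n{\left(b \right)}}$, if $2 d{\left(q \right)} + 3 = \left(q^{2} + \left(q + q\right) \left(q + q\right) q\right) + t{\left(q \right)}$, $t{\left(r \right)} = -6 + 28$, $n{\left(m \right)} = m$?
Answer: $- \frac{55238381}{1922} \approx -28740.0$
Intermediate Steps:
$t{\left(r \right)} = 22$
$d{\left(q \right)} = \frac{19}{2} + \frac{q^{2}}{2} + 2 q^{3}$ ($d{\left(q \right)} = - \frac{3}{2} + \frac{\left(q^{2} + \left(q + q\right) \left(q + q\right) q\right) + 22}{2} = - \frac{3}{2} + \frac{\left(q^{2} + 2 q 2 q q\right) + 22}{2} = - \frac{3}{2} + \frac{\left(q^{2} + 4 q^{2} q\right) + 22}{2} = - \frac{3}{2} + \frac{\left(q^{2} + 4 q^{3}\right) + 22}{2} = - \frac{3}{2} + \frac{22 + q^{2} + 4 q^{3}}{2} = - \frac{3}{2} + \left(11 + \frac{q^{2}}{2} + 2 q^{3}\right) = \frac{19}{2} + \frac{q^{2}}{2} + 2 q^{3}$)
$\frac{d{\left(5 \cdot 6 \left(-8\right) \right)}}{n{\left(b \right)}} = \frac{\frac{19}{2} + \frac{\left(5 \cdot 6 \left(-8\right)\right)^{2}}{2} + 2 \left(5 \cdot 6 \left(-8\right)\right)^{3}}{961} = \left(\frac{19}{2} + \frac{\left(30 \left(-8\right)\right)^{2}}{2} + 2 \left(30 \left(-8\right)\right)^{3}\right) \frac{1}{961} = \left(\frac{19}{2} + \frac{\left(-240\right)^{2}}{2} + 2 \left(-240\right)^{3}\right) \frac{1}{961} = \left(\frac{19}{2} + \frac{1}{2} \cdot 57600 + 2 \left(-13824000\right)\right) \frac{1}{961} = \left(\frac{19}{2} + 28800 - 27648000\right) \frac{1}{961} = \left(- \frac{55238381}{2}\right) \frac{1}{961} = - \frac{55238381}{1922}$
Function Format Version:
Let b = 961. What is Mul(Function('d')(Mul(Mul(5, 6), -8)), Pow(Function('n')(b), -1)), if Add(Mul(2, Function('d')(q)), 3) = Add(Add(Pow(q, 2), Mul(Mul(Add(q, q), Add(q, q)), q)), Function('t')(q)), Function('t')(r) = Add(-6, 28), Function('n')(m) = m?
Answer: Rational(-55238381, 1922) ≈ -28740.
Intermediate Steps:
Function('t')(r) = 22
Function('d')(q) = Add(Rational(19, 2), Mul(Rational(1, 2), Pow(q, 2)), Mul(2, Pow(q, 3))) (Function('d')(q) = Add(Rational(-3, 2), Mul(Rational(1, 2), Add(Add(Pow(q, 2), Mul(Mul(Add(q, q), Add(q, q)), q)), 22))) = Add(Rational(-3, 2), Mul(Rational(1, 2), Add(Add(Pow(q, 2), Mul(Mul(Mul(2, q), Mul(2, q)), q)), 22))) = Add(Rational(-3, 2), Mul(Rational(1, 2), Add(Add(Pow(q, 2), Mul(Mul(4, Pow(q, 2)), q)), 22))) = Add(Rational(-3, 2), Mul(Rational(1, 2), Add(Add(Pow(q, 2), Mul(4, Pow(q, 3))), 22))) = Add(Rational(-3, 2), Mul(Rational(1, 2), Add(22, Pow(q, 2), Mul(4, Pow(q, 3))))) = Add(Rational(-3, 2), Add(11, Mul(Rational(1, 2), Pow(q, 2)), Mul(2, Pow(q, 3)))) = Add(Rational(19, 2), Mul(Rational(1, 2), Pow(q, 2)), Mul(2, Pow(q, 3))))
Mul(Function('d')(Mul(Mul(5, 6), -8)), Pow(Function('n')(b), -1)) = Mul(Add(Rational(19, 2), Mul(Rational(1, 2), Pow(Mul(Mul(5, 6), -8), 2)), Mul(2, Pow(Mul(Mul(5, 6), -8), 3))), Pow(961, -1)) = Mul(Add(Rational(19, 2), Mul(Rational(1, 2), Pow(Mul(30, -8), 2)), Mul(2, Pow(Mul(30, -8), 3))), Rational(1, 961)) = Mul(Add(Rational(19, 2), Mul(Rational(1, 2), Pow(-240, 2)), Mul(2, Pow(-240, 3))), Rational(1, 961)) = Mul(Add(Rational(19, 2), Mul(Rational(1, 2), 57600), Mul(2, -13824000)), Rational(1, 961)) = Mul(Add(Rational(19, 2), 28800, -27648000), Rational(1, 961)) = Mul(Rational(-55238381, 2), Rational(1, 961)) = Rational(-55238381, 1922)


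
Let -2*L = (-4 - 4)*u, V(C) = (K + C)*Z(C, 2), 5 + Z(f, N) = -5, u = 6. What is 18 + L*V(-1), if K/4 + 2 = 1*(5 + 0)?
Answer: -2622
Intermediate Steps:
K = 12 (K = -8 + 4*(1*(5 + 0)) = -8 + 4*(1*5) = -8 + 4*5 = -8 + 20 = 12)
Z(f, N) = -10 (Z(f, N) = -5 - 5 = -10)
V(C) = -120 - 10*C (V(C) = (12 + C)*(-10) = -120 - 10*C)
L = 24 (L = -(-4 - 4)*6/2 = -(-4)*6 = -1/2*(-48) = 24)
18 + L*V(-1) = 18 + 24*(-120 - 10*(-1)) = 18 + 24*(-120 + 10) = 18 + 24*(-110) = 18 - 2640 = -2622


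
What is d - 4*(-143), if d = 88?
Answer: 660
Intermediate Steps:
d - 4*(-143) = 88 - 4*(-143) = 88 + 572 = 660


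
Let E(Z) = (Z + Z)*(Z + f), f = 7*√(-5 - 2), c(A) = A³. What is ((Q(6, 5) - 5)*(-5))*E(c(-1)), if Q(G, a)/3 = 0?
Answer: 50 - 350*I*√7 ≈ 50.0 - 926.01*I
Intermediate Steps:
Q(G, a) = 0 (Q(G, a) = 3*0 = 0)
f = 7*I*√7 (f = 7*√(-7) = 7*(I*√7) = 7*I*√7 ≈ 18.52*I)
E(Z) = 2*Z*(Z + 7*I*√7) (E(Z) = (Z + Z)*(Z + 7*I*√7) = (2*Z)*(Z + 7*I*√7) = 2*Z*(Z + 7*I*√7))
((Q(6, 5) - 5)*(-5))*E(c(-1)) = ((0 - 5)*(-5))*(2*(-1)³*((-1)³ + 7*I*√7)) = (-5*(-5))*(2*(-1)*(-1 + 7*I*√7)) = 25*(2 - 14*I*√7) = 50 - 350*I*√7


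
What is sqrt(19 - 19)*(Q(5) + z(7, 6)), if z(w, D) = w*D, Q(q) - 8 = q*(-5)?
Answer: 0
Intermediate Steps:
Q(q) = 8 - 5*q (Q(q) = 8 + q*(-5) = 8 - 5*q)
z(w, D) = D*w
sqrt(19 - 19)*(Q(5) + z(7, 6)) = sqrt(19 - 19)*((8 - 5*5) + 6*7) = sqrt(0)*((8 - 25) + 42) = 0*(-17 + 42) = 0*25 = 0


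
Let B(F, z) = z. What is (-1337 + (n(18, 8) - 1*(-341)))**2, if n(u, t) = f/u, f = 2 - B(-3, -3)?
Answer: 321233929/324 ≈ 9.9146e+5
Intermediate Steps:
f = 5 (f = 2 - 1*(-3) = 2 + 3 = 5)
n(u, t) = 5/u
(-1337 + (n(18, 8) - 1*(-341)))**2 = (-1337 + (5/18 - 1*(-341)))**2 = (-1337 + (5*(1/18) + 341))**2 = (-1337 + (5/18 + 341))**2 = (-1337 + 6143/18)**2 = (-17923/18)**2 = 321233929/324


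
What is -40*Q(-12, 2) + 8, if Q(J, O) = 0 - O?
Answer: 88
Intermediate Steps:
Q(J, O) = -O
-40*Q(-12, 2) + 8 = -(-40)*2 + 8 = -40*(-2) + 8 = 80 + 8 = 88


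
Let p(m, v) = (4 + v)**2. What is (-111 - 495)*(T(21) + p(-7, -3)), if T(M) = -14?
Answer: 7878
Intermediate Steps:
(-111 - 495)*(T(21) + p(-7, -3)) = (-111 - 495)*(-14 + (4 - 3)**2) = -606*(-14 + 1**2) = -606*(-14 + 1) = -606*(-13) = 7878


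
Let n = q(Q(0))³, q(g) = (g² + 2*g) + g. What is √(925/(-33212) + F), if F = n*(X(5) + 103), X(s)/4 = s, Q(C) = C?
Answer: 5*I*√851/874 ≈ 0.16689*I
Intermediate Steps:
X(s) = 4*s
q(g) = g² + 3*g
n = 0 (n = (0*(3 + 0))³ = (0*3)³ = 0³ = 0)
F = 0 (F = 0*(4*5 + 103) = 0*(20 + 103) = 0*123 = 0)
√(925/(-33212) + F) = √(925/(-33212) + 0) = √(925*(-1/33212) + 0) = √(-925/33212 + 0) = √(-925/33212) = 5*I*√851/874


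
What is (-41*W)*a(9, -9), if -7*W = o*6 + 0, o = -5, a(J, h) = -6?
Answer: 7380/7 ≈ 1054.3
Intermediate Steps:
W = 30/7 (W = -(-5*6 + 0)/7 = -(-30 + 0)/7 = -⅐*(-30) = 30/7 ≈ 4.2857)
(-41*W)*a(9, -9) = -41*30/7*(-6) = -1230/7*(-6) = 7380/7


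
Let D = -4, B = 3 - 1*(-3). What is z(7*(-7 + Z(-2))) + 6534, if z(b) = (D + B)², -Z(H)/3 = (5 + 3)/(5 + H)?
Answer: 6538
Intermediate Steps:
B = 6 (B = 3 + 3 = 6)
Z(H) = -24/(5 + H) (Z(H) = -3*(5 + 3)/(5 + H) = -24/(5 + H))
z(b) = 4 (z(b) = (-4 + 6)² = 2² = 4)
z(7*(-7 + Z(-2))) + 6534 = 4 + 6534 = 6538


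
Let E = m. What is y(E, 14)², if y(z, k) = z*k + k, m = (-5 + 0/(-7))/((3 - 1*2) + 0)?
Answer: 3136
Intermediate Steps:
m = -5 (m = (-5 + 0*(-⅐))/((3 - 2) + 0) = (-5 + 0)/(1 + 0) = -5/1 = -5*1 = -5)
E = -5
y(z, k) = k + k*z (y(z, k) = k*z + k = k + k*z)
y(E, 14)² = (14*(1 - 5))² = (14*(-4))² = (-56)² = 3136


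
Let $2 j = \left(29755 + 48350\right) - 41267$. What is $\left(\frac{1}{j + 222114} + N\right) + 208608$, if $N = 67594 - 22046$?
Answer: $\frac{61132905149}{240533} \approx 2.5416 \cdot 10^{5}$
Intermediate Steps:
$N = 45548$
$j = 18419$ ($j = \frac{\left(29755 + 48350\right) - 41267}{2} = \frac{78105 - 41267}{2} = \frac{1}{2} \cdot 36838 = 18419$)
$\left(\frac{1}{j + 222114} + N\right) + 208608 = \left(\frac{1}{18419 + 222114} + 45548\right) + 208608 = \left(\frac{1}{240533} + 45548\right) + 208608 = \frac{10955797085}{240533} + 208608 = \frac{61132905149}{240533}$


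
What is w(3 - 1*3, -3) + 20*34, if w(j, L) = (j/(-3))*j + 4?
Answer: 684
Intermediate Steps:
w(j, L) = 4 - j²/3 (w(j, L) = (j*(-⅓))*j + 4 = (-j/3)*j + 4 = -j²/3 + 4 = 4 - j²/3)
w(3 - 1*3, -3) + 20*34 = (4 - (3 - 1*3)²/3) + 20*34 = (4 - (3 - 3)²/3) + 680 = (4 - ⅓*0²) + 680 = (4 - ⅓*0) + 680 = (4 + 0) + 680 = 4 + 680 = 684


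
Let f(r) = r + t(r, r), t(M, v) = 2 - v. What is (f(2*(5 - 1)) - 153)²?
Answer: 22801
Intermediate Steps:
f(r) = 2 (f(r) = r + (2 - r) = 2)
(f(2*(5 - 1)) - 153)² = (2 - 153)² = (-151)² = 22801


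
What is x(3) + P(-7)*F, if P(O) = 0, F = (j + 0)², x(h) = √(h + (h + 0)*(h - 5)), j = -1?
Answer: I*√3 ≈ 1.732*I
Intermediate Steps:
x(h) = √(h + h*(-5 + h))
F = 1 (F = (-1 + 0)² = (-1)² = 1)
x(3) + P(-7)*F = √(3*(-4 + 3)) + 0*1 = √(3*(-1)) + 0 = √(-3) + 0 = I*√3 + 0 = I*√3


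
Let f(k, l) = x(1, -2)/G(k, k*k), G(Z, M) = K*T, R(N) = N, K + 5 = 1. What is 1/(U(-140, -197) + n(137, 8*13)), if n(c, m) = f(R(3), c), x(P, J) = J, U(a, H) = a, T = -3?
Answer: -6/841 ≈ -0.0071344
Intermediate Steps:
K = -4 (K = -5 + 1 = -4)
G(Z, M) = 12 (G(Z, M) = -4*(-3) = 12)
f(k, l) = -⅙ (f(k, l) = -2/12 = -2*1/12 = -⅙)
n(c, m) = -⅙
1/(U(-140, -197) + n(137, 8*13)) = 1/(-140 - ⅙) = 1/(-841/6) = -6/841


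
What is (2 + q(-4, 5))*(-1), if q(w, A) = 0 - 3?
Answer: 1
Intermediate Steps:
q(w, A) = -3
(2 + q(-4, 5))*(-1) = (2 - 3)*(-1) = -1*(-1) = 1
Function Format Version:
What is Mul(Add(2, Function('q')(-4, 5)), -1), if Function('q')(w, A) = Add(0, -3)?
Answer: 1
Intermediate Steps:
Function('q')(w, A) = -3
Mul(Add(2, Function('q')(-4, 5)), -1) = Mul(Add(2, -3), -1) = Mul(-1, -1) = 1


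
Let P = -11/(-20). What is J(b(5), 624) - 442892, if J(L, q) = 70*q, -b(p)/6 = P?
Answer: -399212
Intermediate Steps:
P = 11/20 (P = -11*(-1/20) = 11/20 ≈ 0.55000)
b(p) = -33/10 (b(p) = -6*11/20 = -33/10)
J(b(5), 624) - 442892 = 70*624 - 442892 = 43680 - 442892 = -399212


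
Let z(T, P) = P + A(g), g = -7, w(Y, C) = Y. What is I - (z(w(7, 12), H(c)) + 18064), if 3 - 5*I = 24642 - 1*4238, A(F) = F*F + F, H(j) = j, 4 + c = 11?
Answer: -110966/5 ≈ -22193.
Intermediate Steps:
c = 7 (c = -4 + 11 = 7)
A(F) = F + F**2 (A(F) = F**2 + F = F + F**2)
z(T, P) = 42 + P (z(T, P) = P - 7*(1 - 7) = P - 7*(-6) = P + 42 = 42 + P)
I = -20401/5 (I = 3/5 - (24642 - 1*4238)/5 = 3/5 - (24642 - 4238)/5 = 3/5 - 1/5*20404 = 3/5 - 20404/5 = -20401/5 ≈ -4080.2)
I - (z(w(7, 12), H(c)) + 18064) = -20401/5 - ((42 + 7) + 18064) = -20401/5 - (49 + 18064) = -20401/5 - 1*18113 = -20401/5 - 18113 = -110966/5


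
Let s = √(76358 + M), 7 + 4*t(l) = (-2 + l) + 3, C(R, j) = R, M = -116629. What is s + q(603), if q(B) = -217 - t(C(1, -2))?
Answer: -863/4 + I*√40271 ≈ -215.75 + 200.68*I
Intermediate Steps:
t(l) = -3/2 + l/4 (t(l) = -7/4 + ((-2 + l) + 3)/4 = -7/4 + (1 + l)/4 = -7/4 + (¼ + l/4) = -3/2 + l/4)
s = I*√40271 (s = √(76358 - 116629) = √(-40271) = I*√40271 ≈ 200.68*I)
q(B) = -863/4 (q(B) = -217 - (-3/2 + (¼)*1) = -217 - (-3/2 + ¼) = -217 - 1*(-5/4) = -217 + 5/4 = -863/4)
s + q(603) = I*√40271 - 863/4 = -863/4 + I*√40271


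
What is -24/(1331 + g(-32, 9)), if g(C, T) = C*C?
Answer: -8/785 ≈ -0.010191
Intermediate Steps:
g(C, T) = C²
-24/(1331 + g(-32, 9)) = -24/(1331 + (-32)²) = -24/(1331 + 1024) = -24/2355 = (1/2355)*(-24) = -8/785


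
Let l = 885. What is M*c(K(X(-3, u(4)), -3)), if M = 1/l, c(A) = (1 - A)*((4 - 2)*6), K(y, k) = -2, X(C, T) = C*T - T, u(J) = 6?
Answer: 12/295 ≈ 0.040678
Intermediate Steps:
X(C, T) = -T + C*T
c(A) = 12 - 12*A (c(A) = (1 - A)*(2*6) = (1 - A)*12 = 12 - 12*A)
M = 1/885 ≈ 0.0011299
M*c(K(X(-3, u(4)), -3)) = (12 - 12*(-2))/885 = (12 + 24)/885 = (1/885)*36 = 12/295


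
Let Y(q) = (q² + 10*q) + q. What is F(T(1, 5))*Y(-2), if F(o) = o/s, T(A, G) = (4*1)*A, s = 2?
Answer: -36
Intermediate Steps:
T(A, G) = 4*A
Y(q) = q² + 11*q
F(o) = o/2
F(T(1, 5))*Y(-2) = ((4*1)/2)*(-2*(11 - 2)) = ((½)*4)*(-2*9) = 2*(-18) = -36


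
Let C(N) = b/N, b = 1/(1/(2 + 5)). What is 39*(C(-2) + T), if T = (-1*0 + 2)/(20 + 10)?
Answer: -1339/10 ≈ -133.90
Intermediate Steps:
b = 7 (b = 1/(1/7) = 1/(⅐) = 7)
T = 1/15 (T = (0 + 2)/30 = 2*(1/30) = 1/15 ≈ 0.066667)
C(N) = 7/N
39*(C(-2) + T) = 39*(7/(-2) + 1/15) = 39*(7*(-½) + 1/15) = 39*(-7/2 + 1/15) = 39*(-103/30) = -1339/10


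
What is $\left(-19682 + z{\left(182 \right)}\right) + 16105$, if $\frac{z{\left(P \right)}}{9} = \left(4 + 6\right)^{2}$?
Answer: $-2677$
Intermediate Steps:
$z{\left(P \right)} = 900$ ($z{\left(P \right)} = 9 \left(4 + 6\right)^{2} = 9 \cdot 10^{2} = 9 \cdot 100 = 900$)
$\left(-19682 + z{\left(182 \right)}\right) + 16105 = \left(-19682 + 900\right) + 16105 = -18782 + 16105 = -2677$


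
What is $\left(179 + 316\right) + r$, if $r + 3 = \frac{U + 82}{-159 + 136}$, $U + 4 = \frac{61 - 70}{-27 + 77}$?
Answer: $\frac{561909}{1150} \approx 488.62$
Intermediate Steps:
$U = - \frac{209}{50}$ ($U = -4 + \frac{61 - 70}{-27 + 77} = -4 - \frac{9}{50} = - \frac{209}{50} \approx -4.18$)
$r = - \frac{7341}{1150}$ ($r = -3 + \frac{- \frac{209}{50} + 82}{-159 + 136} = -3 + \frac{3891}{50 \left(-23\right)} = -3 + \frac{3891}{50} \left(- \frac{1}{23}\right) = -3 - \frac{3891}{1150} = - \frac{7341}{1150} \approx -6.3835$)
$\left(179 + 316\right) + r = \left(179 + 316\right) - \frac{7341}{1150} = 495 - \frac{7341}{1150} = \frac{561909}{1150}$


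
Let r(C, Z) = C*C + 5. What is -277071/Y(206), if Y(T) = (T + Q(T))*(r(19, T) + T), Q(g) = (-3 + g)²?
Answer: -92357/7896460 ≈ -0.011696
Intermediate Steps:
r(C, Z) = 5 + C² (r(C, Z) = C² + 5 = 5 + C²)
Y(T) = (366 + T)*(T + (-3 + T)²) (Y(T) = (T + (-3 + T)²)*((5 + 19²) + T) = (T + (-3 + T)²)*((5 + 361) + T) = (T + (-3 + T)²)*(366 + T) = (366 + T)*(T + (-3 + T)²))
-277071/Y(206) = -277071/(3294 + 206³ - 1821*206 + 361*206²) = -277071/(3294 + 8741816 - 375126 + 361*42436) = -277071/(3294 + 8741816 - 375126 + 15319396) = -277071/23689380 = -277071*1/23689380 = -92357/7896460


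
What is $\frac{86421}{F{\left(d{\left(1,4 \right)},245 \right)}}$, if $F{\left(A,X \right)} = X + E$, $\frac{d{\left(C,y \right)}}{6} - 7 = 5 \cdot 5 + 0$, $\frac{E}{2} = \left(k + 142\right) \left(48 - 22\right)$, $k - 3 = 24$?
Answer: $\frac{28807}{3011} \approx 9.5673$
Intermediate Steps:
$k = 27$ ($k = 3 + 24 = 27$)
$E = 8788$ ($E = 2 \left(27 + 142\right) \left(48 - 22\right) = 2 \cdot 169 \left(48 - 22\right) = 2 \cdot 169 \cdot 26 = 2 \cdot 4394 = 8788$)
$d{\left(C,y \right)} = 192$ ($d{\left(C,y \right)} = 42 + 6 \left(5 \cdot 5 + 0\right) = 42 + 6 \left(25 + 0\right) = 42 + 6 \cdot 25 = 42 + 150 = 192$)
$F{\left(A,X \right)} = 8788 + X$ ($F{\left(A,X \right)} = X + 8788 = 8788 + X$)
$\frac{86421}{F{\left(d{\left(1,4 \right)},245 \right)}} = \frac{86421}{8788 + 245} = \frac{86421}{9033} = 86421 \cdot \frac{1}{9033} = \frac{28807}{3011}$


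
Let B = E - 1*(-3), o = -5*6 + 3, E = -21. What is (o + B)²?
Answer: 2025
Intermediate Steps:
o = -27 (o = -30 + 3 = -27)
B = -18 (B = -21 - 1*(-3) = -21 + 3 = -18)
(o + B)² = (-27 - 18)² = (-45)² = 2025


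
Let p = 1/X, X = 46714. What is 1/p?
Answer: 46714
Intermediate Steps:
p = 1/46714 ≈ 2.1407e-5
1/p = 1/(1/46714) = 46714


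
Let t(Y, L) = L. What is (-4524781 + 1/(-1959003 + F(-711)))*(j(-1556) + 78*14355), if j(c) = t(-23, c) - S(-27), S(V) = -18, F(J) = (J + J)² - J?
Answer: -40343599181513719/7974 ≈ -5.0594e+12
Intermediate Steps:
F(J) = -J + 4*J² (F(J) = (2*J)² - J = 4*J² - J = -J + 4*J²)
j(c) = 18 + c (j(c) = c - 1*(-18) = c + 18 = 18 + c)
(-4524781 + 1/(-1959003 + F(-711)))*(j(-1556) + 78*14355) = (-4524781 + 1/(-1959003 - 711*(-1 + 4*(-711))))*((18 - 1556) + 78*14355) = (-4524781 + 1/(-1959003 - 711*(-1 - 2844)))*(-1538 + 1119690) = (-4524781 + 1/(-1959003 - 711*(-2845)))*1118152 = (-4524781 + 1/(-1959003 + 2022795))*1118152 = (-4524781 + 1/63792)*1118152 = -288644829551/63792*1118152 = -40343599181513719/7974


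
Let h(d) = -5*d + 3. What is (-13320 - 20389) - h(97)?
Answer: -33227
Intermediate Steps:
h(d) = 3 - 5*d
(-13320 - 20389) - h(97) = (-13320 - 20389) - (3 - 5*97) = -33709 - (3 - 485) = -33709 - 1*(-482) = -33709 + 482 = -33227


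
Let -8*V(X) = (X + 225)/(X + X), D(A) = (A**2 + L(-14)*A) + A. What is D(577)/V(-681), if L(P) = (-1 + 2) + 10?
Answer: -8120698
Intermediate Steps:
L(P) = 11 (L(P) = 1 + 10 = 11)
D(A) = A**2 + 12*A (D(A) = (A**2 + 11*A) + A = A**2 + 12*A)
V(X) = -(225 + X)/(16*X) (V(X) = -(X + 225)/(8*(X + X)) = -(225 + X)/(8*(2*X)) = -(225 + X)*1/(2*X)/8 = -(225 + X)/(16*X))
D(577)/V(-681) = (577*(12 + 577))/(((1/16)*(-225 - 1*(-681))/(-681))) = (577*589)/(((1/16)*(-1/681)*(-225 + 681))) = 339853/(((1/16)*(-1/681)*456)) = 339853/(-19/454) = 339853*(-454/19) = -8120698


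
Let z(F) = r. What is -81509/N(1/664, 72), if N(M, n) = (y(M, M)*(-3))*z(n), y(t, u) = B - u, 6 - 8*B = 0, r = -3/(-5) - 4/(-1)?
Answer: 270609880/34293 ≈ 7891.1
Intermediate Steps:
r = 23/5 (r = -3*(-1/5) - 4*(-1) = 3/5 + 4 = 23/5 ≈ 4.6000)
z(F) = 23/5
B = 3/4 (B = 3/4 - 1/8*0 = 3/4 + 0 = 3/4 ≈ 0.75000)
y(t, u) = 3/4 - u
N(M, n) = -207/20 + 69*M/5 (N(M, n) = ((3/4 - M)*(-3))*(23/5) = (-9/4 + 3*M)*(23/5) = -207/20 + 69*M/5)
-81509/N(1/664, 72) = -81509/(-207/20 + (69/5)/664) = -81509/(-207/20 + (69/5)*(1/664)) = -81509/(-207/20 + 69/3320) = -81509/(-34293/3320) = -81509*(-3320/34293) = 270609880/34293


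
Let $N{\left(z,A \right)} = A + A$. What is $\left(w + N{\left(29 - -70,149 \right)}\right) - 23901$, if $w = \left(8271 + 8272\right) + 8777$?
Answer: $1717$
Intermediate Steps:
$N{\left(z,A \right)} = 2 A$
$w = 25320$ ($w = 16543 + 8777 = 25320$)
$\left(w + N{\left(29 - -70,149 \right)}\right) - 23901 = \left(25320 + 2 \cdot 149\right) - 23901 = \left(25320 + 298\right) - 23901 = 25618 - 23901 = 1717$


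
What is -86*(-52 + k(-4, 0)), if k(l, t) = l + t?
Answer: 4816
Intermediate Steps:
-86*(-52 + k(-4, 0)) = -86*(-52 + (-4 + 0)) = -86*(-52 - 4) = -86*(-56) = -1*(-4816) = 4816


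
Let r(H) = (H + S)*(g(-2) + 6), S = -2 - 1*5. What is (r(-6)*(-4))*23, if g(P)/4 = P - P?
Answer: 7176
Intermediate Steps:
S = -7 (S = -2 - 5 = -7)
g(P) = 0 (g(P) = 4*(P - P) = 4*0 = 0)
r(H) = -42 + 6*H (r(H) = (H - 7)*(0 + 6) = (-7 + H)*6 = -42 + 6*H)
(r(-6)*(-4))*23 = ((-42 + 6*(-6))*(-4))*23 = ((-42 - 36)*(-4))*23 = -78*(-4)*23 = 312*23 = 7176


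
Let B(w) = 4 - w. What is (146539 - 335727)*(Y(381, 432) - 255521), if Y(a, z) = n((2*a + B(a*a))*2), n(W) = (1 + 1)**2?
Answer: 48340750196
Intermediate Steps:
n(W) = 4 (n(W) = 2**2 = 4)
Y(a, z) = 4
(146539 - 335727)*(Y(381, 432) - 255521) = (146539 - 335727)*(4 - 255521) = -189188*(-255517) = 48340750196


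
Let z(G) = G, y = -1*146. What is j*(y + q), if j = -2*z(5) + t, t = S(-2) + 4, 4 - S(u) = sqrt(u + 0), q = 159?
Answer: -26 - 13*I*sqrt(2) ≈ -26.0 - 18.385*I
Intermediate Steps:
S(u) = 4 - sqrt(u) (S(u) = 4 - sqrt(u + 0) = 4 - sqrt(u))
y = -146
t = 8 - I*sqrt(2) (t = (4 - sqrt(-2)) + 4 = (4 - I*sqrt(2)) + 4 = 8 - I*sqrt(2) ≈ 8.0 - 1.4142*I)
j = -2 - I*sqrt(2) (j = -2*5 + (8 - I*sqrt(2)) = -10 + (8 - I*sqrt(2)) = -2 - I*sqrt(2) ≈ -2.0 - 1.4142*I)
j*(y + q) = (-2 - I*sqrt(2))*(-146 + 159) = (-2 - I*sqrt(2))*13 = -26 - 13*I*sqrt(2)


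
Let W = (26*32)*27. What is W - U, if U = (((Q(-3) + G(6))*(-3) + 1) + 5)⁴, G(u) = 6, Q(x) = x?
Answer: 22383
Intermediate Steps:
W = 22464 (W = 832*27 = 22464)
U = 81 (U = (((-3 + 6)*(-3) + 1) + 5)⁴ = ((3*(-3) + 1) + 5)⁴ = ((-9 + 1) + 5)⁴ = (-8 + 5)⁴ = (-3)⁴ = 81)
W - U = 22464 - 1*81 = 22464 - 81 = 22383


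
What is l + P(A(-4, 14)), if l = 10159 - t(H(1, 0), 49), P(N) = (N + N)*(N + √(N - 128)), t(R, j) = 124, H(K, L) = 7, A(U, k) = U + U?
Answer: 10163 - 32*I*√34 ≈ 10163.0 - 186.59*I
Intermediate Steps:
A(U, k) = 2*U
P(N) = 2*N*(N + √(-128 + N)) (P(N) = (2*N)*(N + √(-128 + N)) = 2*N*(N + √(-128 + N)))
l = 10035 (l = 10159 - 1*124 = 10159 - 124 = 10035)
l + P(A(-4, 14)) = 10035 + 2*(2*(-4))*(2*(-4) + √(-128 + 2*(-4))) = 10035 + 2*(-8)*(-8 + √(-128 - 8)) = 10035 + 2*(-8)*(-8 + √(-136)) = 10035 + 2*(-8)*(-8 + 2*I*√34) = 10035 + (128 - 32*I*√34) = 10163 - 32*I*√34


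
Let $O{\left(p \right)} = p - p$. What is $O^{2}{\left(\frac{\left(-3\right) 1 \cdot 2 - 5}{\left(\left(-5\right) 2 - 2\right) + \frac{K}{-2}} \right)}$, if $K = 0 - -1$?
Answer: $0$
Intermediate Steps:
$K = 1$ ($K = 0 + 1 = 1$)
$O{\left(p \right)} = 0$
$O^{2}{\left(\frac{\left(-3\right) 1 \cdot 2 - 5}{\left(\left(-5\right) 2 - 2\right) + \frac{K}{-2}} \right)} = 0^{2} = 0$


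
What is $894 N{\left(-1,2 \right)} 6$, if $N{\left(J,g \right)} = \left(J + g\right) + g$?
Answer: $16092$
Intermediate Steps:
$N{\left(J,g \right)} = J + 2 g$
$894 N{\left(-1,2 \right)} 6 = 894 \left(-1 + 2 \cdot 2\right) 6 = 894 \left(-1 + 4\right) 6 = 894 \cdot 3 \cdot 6 = 894 \cdot 18 = 16092$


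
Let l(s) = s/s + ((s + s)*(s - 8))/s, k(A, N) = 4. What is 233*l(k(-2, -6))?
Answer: -1631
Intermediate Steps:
l(s) = -15 + 2*s (l(s) = 1 + ((2*s)*(-8 + s))/s = 1 + (2*s*(-8 + s))/s = 1 + (-16 + 2*s) = -15 + 2*s)
233*l(k(-2, -6)) = 233*(-15 + 2*4) = 233*(-15 + 8) = 233*(-7) = -1631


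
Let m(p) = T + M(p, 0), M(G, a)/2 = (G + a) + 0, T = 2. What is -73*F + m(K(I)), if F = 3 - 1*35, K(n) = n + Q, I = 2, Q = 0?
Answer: 2342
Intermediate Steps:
M(G, a) = 2*G + 2*a (M(G, a) = 2*((G + a) + 0) = 2*(G + a) = 2*G + 2*a)
K(n) = n (K(n) = n + 0 = n)
F = -32 (F = 3 - 35 = -32)
m(p) = 2 + 2*p (m(p) = 2 + (2*p + 2*0) = 2 + (2*p + 0) = 2 + 2*p)
-73*F + m(K(I)) = -73*(-32) + (2 + 2*2) = 2336 + (2 + 4) = 2336 + 6 = 2342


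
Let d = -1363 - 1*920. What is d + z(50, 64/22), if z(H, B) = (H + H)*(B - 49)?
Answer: -75813/11 ≈ -6892.1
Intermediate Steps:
z(H, B) = 2*H*(-49 + B) (z(H, B) = (2*H)*(-49 + B) = 2*H*(-49 + B))
d = -2283 (d = -1363 - 920 = -2283)
d + z(50, 64/22) = -2283 + 2*50*(-49 + 64/22) = -2283 + 2*50*(-49 + 64*(1/22)) = -2283 + 2*50*(-49 + 32/11) = -2283 + 2*50*(-507/11) = -2283 - 50700/11 = -75813/11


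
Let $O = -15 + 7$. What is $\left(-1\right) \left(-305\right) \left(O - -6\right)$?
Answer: $-610$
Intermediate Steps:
$O = -8$
$\left(-1\right) \left(-305\right) \left(O - -6\right) = \left(-1\right) \left(-305\right) \left(-8 - -6\right) = 305 \left(-8 + 6\right) = 305 \left(-2\right) = -610$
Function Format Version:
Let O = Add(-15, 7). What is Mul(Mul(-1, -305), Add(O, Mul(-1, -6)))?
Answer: -610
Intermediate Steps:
O = -8
Mul(Mul(-1, -305), Add(O, Mul(-1, -6))) = Mul(Mul(-1, -305), Add(-8, Mul(-1, -6))) = Mul(305, Add(-8, 6)) = Mul(305, -2) = -610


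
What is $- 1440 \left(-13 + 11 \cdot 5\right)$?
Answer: $-60480$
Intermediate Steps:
$- 1440 \left(-13 + 11 \cdot 5\right) = - 1440 \left(-13 + 55\right) = \left(-1440\right) 42 = -60480$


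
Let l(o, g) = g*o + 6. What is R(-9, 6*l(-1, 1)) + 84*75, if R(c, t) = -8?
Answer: 6292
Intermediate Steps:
l(o, g) = 6 + g*o
R(-9, 6*l(-1, 1)) + 84*75 = -8 + 84*75 = -8 + 6300 = 6292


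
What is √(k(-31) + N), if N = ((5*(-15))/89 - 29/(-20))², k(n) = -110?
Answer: I*√347355439/1780 ≈ 10.47*I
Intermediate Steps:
N = 1168561/3168400 (N = (-75*1/89 - 29*(-1/20))² = (-75/89 + 29/20)² = (1081/1780)² = 1168561/3168400 ≈ 0.36882)
√(k(-31) + N) = √(-110 + 1168561/3168400) = √(-347355439/3168400) = I*√347355439/1780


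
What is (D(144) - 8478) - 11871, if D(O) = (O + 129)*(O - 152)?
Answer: -22533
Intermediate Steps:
D(O) = (-152 + O)*(129 + O) (D(O) = (129 + O)*(-152 + O) = (-152 + O)*(129 + O))
(D(144) - 8478) - 11871 = ((-19608 + 144**2 - 23*144) - 8478) - 11871 = ((-19608 + 20736 - 3312) - 8478) - 11871 = (-2184 - 8478) - 11871 = -10662 - 11871 = -22533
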